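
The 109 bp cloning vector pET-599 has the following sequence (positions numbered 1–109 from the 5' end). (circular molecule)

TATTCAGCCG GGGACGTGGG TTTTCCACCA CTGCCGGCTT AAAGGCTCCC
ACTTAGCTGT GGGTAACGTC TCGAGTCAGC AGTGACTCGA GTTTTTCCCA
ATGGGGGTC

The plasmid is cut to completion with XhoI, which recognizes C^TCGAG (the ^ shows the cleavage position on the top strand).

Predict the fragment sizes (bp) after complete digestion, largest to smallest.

XhoI sites (CTCGAG) start at positions 70, 86.
XhoI cuts after the first base of each site, so after positions 70, 86.
Circular molecule, 2 cuts → 2 fragments:
  71–86 → 16 bp
  87–109 then 1–70 → 23 + 70 = 93 bp
Sorted largest to smallest: 93, 16 bp.

93, 16 bp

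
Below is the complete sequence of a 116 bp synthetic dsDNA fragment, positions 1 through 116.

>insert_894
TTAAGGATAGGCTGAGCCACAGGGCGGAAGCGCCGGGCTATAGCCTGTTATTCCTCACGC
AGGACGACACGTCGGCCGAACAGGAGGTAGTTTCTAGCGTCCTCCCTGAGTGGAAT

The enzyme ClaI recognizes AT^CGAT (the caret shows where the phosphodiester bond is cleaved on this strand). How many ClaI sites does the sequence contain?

0

No occurrence of ATCGAT is present in the sequence.
ClaI does not cut: 0 sites.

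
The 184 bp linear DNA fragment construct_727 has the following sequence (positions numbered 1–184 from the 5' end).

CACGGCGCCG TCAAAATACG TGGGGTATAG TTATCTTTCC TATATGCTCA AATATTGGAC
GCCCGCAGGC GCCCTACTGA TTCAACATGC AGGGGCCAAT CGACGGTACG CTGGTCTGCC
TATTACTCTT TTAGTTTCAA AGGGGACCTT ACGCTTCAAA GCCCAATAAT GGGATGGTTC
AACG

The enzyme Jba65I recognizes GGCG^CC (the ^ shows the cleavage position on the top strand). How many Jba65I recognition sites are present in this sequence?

GGCGCC occurs starting at positions 4, 68.
Jba65I cuts at 2 sites.

2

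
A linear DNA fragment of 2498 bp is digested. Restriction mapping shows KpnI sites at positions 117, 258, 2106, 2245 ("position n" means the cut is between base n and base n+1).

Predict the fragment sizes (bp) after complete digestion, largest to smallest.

1848, 253, 141, 139, 117 bp

Linear molecule, 4 cuts → 5 fragments:
  117 − 0 = 117 bp
  258 − 117 = 141 bp
  2106 − 258 = 1848 bp
  2245 − 2106 = 139 bp
  2498 − 2245 = 253 bp
Sorted largest to smallest: 1848, 253, 141, 139, 117 bp.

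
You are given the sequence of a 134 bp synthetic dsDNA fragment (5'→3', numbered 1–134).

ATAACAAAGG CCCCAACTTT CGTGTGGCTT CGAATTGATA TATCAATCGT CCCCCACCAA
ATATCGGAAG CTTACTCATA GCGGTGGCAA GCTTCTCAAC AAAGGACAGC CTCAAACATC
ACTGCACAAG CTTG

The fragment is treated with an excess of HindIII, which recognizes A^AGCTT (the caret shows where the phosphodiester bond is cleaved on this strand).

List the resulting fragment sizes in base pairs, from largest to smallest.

HindIII sites (AAGCTT) start at positions 68, 89, 128.
HindIII cuts after the first base of each site, so after positions 68, 89, 128.
Linear molecule, 3 cuts → 4 fragments:
  1–68 → 68 bp
  69–89 → 21 bp
  90–128 → 39 bp
  129–134 → 6 bp
Sorted largest to smallest: 68, 39, 21, 6 bp.

68, 39, 21, 6 bp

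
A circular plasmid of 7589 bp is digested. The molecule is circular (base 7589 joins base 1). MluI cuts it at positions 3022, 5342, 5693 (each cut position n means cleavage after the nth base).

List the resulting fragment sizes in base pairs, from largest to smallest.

Circular molecule, 3 cuts → 3 fragments:
  5342 − 3022 = 2320 bp
  5693 − 5342 = 351 bp
  wrap: 7589 − 5693 + 3022 = 4918 bp
Sorted largest to smallest: 4918, 2320, 351 bp.

4918, 2320, 351 bp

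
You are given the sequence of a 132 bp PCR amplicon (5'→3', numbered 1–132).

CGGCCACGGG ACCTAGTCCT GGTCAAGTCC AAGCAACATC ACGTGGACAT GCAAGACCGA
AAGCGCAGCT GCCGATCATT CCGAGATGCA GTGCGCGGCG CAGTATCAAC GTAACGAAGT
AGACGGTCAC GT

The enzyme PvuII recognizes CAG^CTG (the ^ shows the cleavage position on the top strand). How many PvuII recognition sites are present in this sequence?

CAGCTG occurs starting at position 66.
PvuII cuts at 1 site.

1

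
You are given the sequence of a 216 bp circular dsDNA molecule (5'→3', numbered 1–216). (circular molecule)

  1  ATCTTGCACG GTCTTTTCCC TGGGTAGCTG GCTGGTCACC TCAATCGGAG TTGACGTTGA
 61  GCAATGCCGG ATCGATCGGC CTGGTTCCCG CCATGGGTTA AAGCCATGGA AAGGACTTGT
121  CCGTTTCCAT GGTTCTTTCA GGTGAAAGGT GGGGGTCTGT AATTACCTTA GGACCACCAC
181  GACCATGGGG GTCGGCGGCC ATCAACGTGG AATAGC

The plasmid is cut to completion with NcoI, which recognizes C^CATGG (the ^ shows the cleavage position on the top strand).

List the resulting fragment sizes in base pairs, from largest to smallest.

124, 56, 23, 13 bp

NcoI sites (CCATGG) start at positions 91, 104, 127, 183.
NcoI cuts after the first base of each site, so after positions 91, 104, 127, 183.
Circular molecule, 4 cuts → 4 fragments:
  92–104 → 13 bp
  105–127 → 23 bp
  128–183 → 56 bp
  184–216 then 1–91 → 33 + 91 = 124 bp
Sorted largest to smallest: 124, 56, 23, 13 bp.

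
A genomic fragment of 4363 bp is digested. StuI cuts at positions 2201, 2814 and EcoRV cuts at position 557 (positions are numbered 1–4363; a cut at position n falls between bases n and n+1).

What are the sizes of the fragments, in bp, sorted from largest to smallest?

Combined cut positions (sorted): 557, 2201, 2814.
Linear molecule, 3 cuts → 4 fragments:
  557 − 0 = 557 bp
  2201 − 557 = 1644 bp
  2814 − 2201 = 613 bp
  4363 − 2814 = 1549 bp
Sorted largest to smallest: 1644, 1549, 613, 557 bp.

1644, 1549, 613, 557 bp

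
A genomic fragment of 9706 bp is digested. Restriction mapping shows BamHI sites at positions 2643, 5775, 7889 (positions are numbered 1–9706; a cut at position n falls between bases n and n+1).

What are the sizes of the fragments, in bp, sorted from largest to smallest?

Linear molecule, 3 cuts → 4 fragments:
  2643 − 0 = 2643 bp
  5775 − 2643 = 3132 bp
  7889 − 5775 = 2114 bp
  9706 − 7889 = 1817 bp
Sorted largest to smallest: 3132, 2643, 2114, 1817 bp.

3132, 2643, 2114, 1817 bp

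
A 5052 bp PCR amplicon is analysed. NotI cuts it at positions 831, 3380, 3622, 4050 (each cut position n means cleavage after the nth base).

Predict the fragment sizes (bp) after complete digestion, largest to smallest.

2549, 1002, 831, 428, 242 bp

Linear molecule, 4 cuts → 5 fragments:
  831 − 0 = 831 bp
  3380 − 831 = 2549 bp
  3622 − 3380 = 242 bp
  4050 − 3622 = 428 bp
  5052 − 4050 = 1002 bp
Sorted largest to smallest: 2549, 1002, 831, 428, 242 bp.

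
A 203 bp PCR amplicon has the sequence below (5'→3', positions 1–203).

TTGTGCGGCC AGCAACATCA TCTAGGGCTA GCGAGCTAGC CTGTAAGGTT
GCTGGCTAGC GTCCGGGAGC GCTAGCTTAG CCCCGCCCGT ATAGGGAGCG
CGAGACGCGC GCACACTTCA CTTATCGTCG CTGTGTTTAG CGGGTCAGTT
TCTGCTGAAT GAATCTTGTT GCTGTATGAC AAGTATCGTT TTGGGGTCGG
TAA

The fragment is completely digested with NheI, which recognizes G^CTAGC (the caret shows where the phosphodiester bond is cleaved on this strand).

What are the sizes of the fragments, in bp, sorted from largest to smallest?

NheI sites (GCTAGC) start at positions 27, 35, 55, 71.
NheI cuts after the first base of each site, so after positions 27, 35, 55, 71.
Linear molecule, 4 cuts → 5 fragments:
  1–27 → 27 bp
  28–35 → 8 bp
  36–55 → 20 bp
  56–71 → 16 bp
  72–203 → 132 bp
Sorted largest to smallest: 132, 27, 20, 16, 8 bp.

132, 27, 20, 16, 8 bp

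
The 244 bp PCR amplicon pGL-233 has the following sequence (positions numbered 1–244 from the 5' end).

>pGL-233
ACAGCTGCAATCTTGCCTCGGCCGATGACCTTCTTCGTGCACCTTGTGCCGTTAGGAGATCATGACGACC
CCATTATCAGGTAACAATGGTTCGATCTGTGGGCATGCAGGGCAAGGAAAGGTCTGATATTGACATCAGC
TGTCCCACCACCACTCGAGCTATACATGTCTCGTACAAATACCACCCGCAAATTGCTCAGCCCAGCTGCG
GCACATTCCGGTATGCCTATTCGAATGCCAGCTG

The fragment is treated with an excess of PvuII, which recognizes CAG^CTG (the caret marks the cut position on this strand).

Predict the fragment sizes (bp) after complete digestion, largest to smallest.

PvuII sites (CAGCTG) start at positions 2, 137, 203, 239.
PvuII cuts after base 3 of each site, so after positions 4, 139, 205, 241.
Linear molecule, 4 cuts → 5 fragments:
  1–4 → 4 bp
  5–139 → 135 bp
  140–205 → 66 bp
  206–241 → 36 bp
  242–244 → 3 bp
Sorted largest to smallest: 135, 66, 36, 4, 3 bp.

135, 66, 36, 4, 3 bp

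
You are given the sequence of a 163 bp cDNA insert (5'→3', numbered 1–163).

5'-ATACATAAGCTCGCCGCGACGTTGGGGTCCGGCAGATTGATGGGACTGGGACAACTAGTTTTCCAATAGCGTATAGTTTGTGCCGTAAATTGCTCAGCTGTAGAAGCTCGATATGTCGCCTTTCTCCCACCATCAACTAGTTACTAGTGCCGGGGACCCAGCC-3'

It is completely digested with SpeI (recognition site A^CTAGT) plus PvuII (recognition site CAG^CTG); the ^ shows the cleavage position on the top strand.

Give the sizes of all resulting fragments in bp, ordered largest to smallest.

SpeI sites (ACTAGT) start at positions 54, 136, 143.
SpeI cuts after the first base of each site, so after positions 54, 136, 143.
The PvuII site (CAGCTG) starts at position 95.
PvuII cuts after base 3 of each site, so after position 97.
Combined cut positions: 54, 97, 136, 143.
Linear molecule, 4 cuts → 5 fragments:
  1–54 → 54 bp
  55–97 → 43 bp
  98–136 → 39 bp
  137–143 → 7 bp
  144–163 → 20 bp
Sorted largest to smallest: 54, 43, 39, 20, 7 bp.

54, 43, 39, 20, 7 bp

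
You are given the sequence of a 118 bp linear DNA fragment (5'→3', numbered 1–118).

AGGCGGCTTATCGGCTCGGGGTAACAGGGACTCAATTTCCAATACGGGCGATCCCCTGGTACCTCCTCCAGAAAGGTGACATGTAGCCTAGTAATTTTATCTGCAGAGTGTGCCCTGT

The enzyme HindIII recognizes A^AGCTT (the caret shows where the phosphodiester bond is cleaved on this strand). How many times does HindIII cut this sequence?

No occurrence of AAGCTT is present in the sequence.
HindIII does not cut: 0 sites.

0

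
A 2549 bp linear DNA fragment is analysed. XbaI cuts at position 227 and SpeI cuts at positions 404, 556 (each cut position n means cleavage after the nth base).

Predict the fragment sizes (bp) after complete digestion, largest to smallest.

1993, 227, 177, 152 bp

Combined cut positions (sorted): 227, 404, 556.
Linear molecule, 3 cuts → 4 fragments:
  227 − 0 = 227 bp
  404 − 227 = 177 bp
  556 − 404 = 152 bp
  2549 − 556 = 1993 bp
Sorted largest to smallest: 1993, 227, 177, 152 bp.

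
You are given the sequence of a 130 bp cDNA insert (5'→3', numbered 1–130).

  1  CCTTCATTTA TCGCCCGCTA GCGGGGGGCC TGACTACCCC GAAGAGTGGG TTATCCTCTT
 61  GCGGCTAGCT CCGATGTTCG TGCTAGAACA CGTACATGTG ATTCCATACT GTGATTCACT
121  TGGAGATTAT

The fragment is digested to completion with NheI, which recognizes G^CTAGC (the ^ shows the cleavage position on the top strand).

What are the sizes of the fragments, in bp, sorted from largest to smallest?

NheI sites (GCTAGC) start at positions 17, 64.
NheI cuts after the first base of each site, so after positions 17, 64.
Linear molecule, 2 cuts → 3 fragments:
  1–17 → 17 bp
  18–64 → 47 bp
  65–130 → 66 bp
Sorted largest to smallest: 66, 47, 17 bp.

66, 47, 17 bp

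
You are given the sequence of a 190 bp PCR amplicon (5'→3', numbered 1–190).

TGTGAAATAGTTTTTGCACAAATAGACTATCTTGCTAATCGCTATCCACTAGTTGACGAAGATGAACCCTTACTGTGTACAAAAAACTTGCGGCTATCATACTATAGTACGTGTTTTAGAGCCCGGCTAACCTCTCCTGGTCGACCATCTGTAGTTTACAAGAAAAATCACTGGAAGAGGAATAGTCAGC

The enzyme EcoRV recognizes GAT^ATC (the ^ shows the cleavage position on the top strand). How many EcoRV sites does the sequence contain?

0

No occurrence of GATATC is present in the sequence.
EcoRV does not cut: 0 sites.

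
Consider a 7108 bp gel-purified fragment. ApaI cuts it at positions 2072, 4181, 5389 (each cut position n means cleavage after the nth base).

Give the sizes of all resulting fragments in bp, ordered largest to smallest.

Linear molecule, 3 cuts → 4 fragments:
  2072 − 0 = 2072 bp
  4181 − 2072 = 2109 bp
  5389 − 4181 = 1208 bp
  7108 − 5389 = 1719 bp
Sorted largest to smallest: 2109, 2072, 1719, 1208 bp.

2109, 2072, 1719, 1208 bp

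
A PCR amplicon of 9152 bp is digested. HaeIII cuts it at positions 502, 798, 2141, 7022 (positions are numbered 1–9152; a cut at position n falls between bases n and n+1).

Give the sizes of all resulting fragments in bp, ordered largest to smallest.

Linear molecule, 4 cuts → 5 fragments:
  502 − 0 = 502 bp
  798 − 502 = 296 bp
  2141 − 798 = 1343 bp
  7022 − 2141 = 4881 bp
  9152 − 7022 = 2130 bp
Sorted largest to smallest: 4881, 2130, 1343, 502, 296 bp.

4881, 2130, 1343, 502, 296 bp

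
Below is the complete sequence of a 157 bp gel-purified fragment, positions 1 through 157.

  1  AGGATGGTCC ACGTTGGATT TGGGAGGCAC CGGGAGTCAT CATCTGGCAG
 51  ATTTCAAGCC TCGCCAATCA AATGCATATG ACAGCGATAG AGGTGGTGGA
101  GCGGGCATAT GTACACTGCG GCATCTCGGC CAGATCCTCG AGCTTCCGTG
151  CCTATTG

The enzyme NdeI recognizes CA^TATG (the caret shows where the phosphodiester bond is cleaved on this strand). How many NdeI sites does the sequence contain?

CATATG occurs starting at positions 75, 106.
NdeI cuts at 2 sites.

2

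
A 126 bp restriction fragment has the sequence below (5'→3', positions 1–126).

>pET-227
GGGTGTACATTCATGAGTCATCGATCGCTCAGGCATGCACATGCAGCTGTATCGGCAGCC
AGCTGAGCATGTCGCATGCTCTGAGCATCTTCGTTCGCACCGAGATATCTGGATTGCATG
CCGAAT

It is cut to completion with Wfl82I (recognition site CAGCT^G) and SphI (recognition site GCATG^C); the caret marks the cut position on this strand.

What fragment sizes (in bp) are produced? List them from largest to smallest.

42, 37, 16, 14, 11, 6 bp

Wfl82I sites (CAGCTG) start at positions 44, 60.
Wfl82I cuts after base 5 of each site (before the last base), so after positions 48, 64.
SphI sites (GCATGC) start at positions 33, 74, 116.
SphI cuts after base 5 of each site (before the last base), so after positions 37, 78, 120.
Combined cut positions: 37, 48, 64, 78, 120.
Linear molecule, 5 cuts → 6 fragments:
  1–37 → 37 bp
  38–48 → 11 bp
  49–64 → 16 bp
  65–78 → 14 bp
  79–120 → 42 bp
  121–126 → 6 bp
Sorted largest to smallest: 42, 37, 16, 14, 11, 6 bp.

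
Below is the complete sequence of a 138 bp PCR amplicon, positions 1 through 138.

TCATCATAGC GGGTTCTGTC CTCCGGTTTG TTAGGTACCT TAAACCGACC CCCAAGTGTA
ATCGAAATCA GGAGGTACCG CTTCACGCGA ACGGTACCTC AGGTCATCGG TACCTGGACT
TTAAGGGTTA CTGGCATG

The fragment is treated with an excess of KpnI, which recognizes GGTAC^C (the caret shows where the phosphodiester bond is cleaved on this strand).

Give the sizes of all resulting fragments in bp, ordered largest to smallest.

40, 38, 25, 19, 16 bp

KpnI sites (GGTACC) start at positions 34, 74, 93, 109.
KpnI cuts after base 5 of each site (before the last base), so after positions 38, 78, 97, 113.
Linear molecule, 4 cuts → 5 fragments:
  1–38 → 38 bp
  39–78 → 40 bp
  79–97 → 19 bp
  98–113 → 16 bp
  114–138 → 25 bp
Sorted largest to smallest: 40, 38, 25, 19, 16 bp.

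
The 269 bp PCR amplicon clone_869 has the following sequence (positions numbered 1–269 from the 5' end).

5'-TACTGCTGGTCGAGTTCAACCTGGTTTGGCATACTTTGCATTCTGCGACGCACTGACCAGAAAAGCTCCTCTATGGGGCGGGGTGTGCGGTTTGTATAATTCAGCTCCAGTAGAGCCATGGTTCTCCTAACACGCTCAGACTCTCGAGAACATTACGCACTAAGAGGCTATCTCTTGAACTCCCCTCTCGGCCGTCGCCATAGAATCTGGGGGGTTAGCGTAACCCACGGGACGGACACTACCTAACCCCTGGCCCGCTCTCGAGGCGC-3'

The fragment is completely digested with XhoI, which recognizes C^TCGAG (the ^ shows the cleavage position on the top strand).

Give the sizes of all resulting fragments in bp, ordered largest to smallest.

XhoI sites (CTCGAG) start at positions 143, 260.
XhoI cuts after the first base of each site, so after positions 143, 260.
Linear molecule, 2 cuts → 3 fragments:
  1–143 → 143 bp
  144–260 → 117 bp
  261–269 → 9 bp
Sorted largest to smallest: 143, 117, 9 bp.

143, 117, 9 bp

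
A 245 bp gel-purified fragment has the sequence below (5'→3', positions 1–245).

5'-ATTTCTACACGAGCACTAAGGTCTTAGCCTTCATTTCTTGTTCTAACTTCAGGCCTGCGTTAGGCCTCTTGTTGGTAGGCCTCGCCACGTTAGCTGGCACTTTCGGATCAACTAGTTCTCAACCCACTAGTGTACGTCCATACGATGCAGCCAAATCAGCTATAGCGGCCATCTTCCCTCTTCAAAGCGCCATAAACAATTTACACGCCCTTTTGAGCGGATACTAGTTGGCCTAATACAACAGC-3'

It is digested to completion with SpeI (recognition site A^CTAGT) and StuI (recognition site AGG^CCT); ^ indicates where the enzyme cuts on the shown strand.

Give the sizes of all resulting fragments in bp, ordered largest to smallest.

97, 53, 32, 22, 15, 15, 11 bp

SpeI sites (ACTAGT) start at positions 111, 126, 223.
SpeI cuts after the first base of each site, so after positions 111, 126, 223.
StuI sites (AGGCCT) start at positions 51, 62, 77.
StuI cuts after base 3 of each site, so after positions 53, 64, 79.
Combined cut positions: 53, 64, 79, 111, 126, 223.
Linear molecule, 6 cuts → 7 fragments:
  1–53 → 53 bp
  54–64 → 11 bp
  65–79 → 15 bp
  80–111 → 32 bp
  112–126 → 15 bp
  127–223 → 97 bp
  224–245 → 22 bp
Sorted largest to smallest: 97, 53, 32, 22, 15, 15, 11 bp.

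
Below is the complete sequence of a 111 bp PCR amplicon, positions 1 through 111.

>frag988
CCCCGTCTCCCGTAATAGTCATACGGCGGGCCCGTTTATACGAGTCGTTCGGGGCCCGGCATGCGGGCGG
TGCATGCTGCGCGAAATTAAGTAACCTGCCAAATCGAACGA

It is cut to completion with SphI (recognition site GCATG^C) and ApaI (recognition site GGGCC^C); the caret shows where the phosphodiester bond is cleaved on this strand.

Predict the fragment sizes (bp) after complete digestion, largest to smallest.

SphI sites (GCATGC) start at positions 59, 72.
SphI cuts after base 5 of each site (before the last base), so after positions 63, 76.
ApaI sites (GGGCCC) start at positions 28, 52.
ApaI cuts after base 5 of each site (before the last base), so after positions 32, 56.
Combined cut positions: 32, 56, 63, 76.
Linear molecule, 4 cuts → 5 fragments:
  1–32 → 32 bp
  33–56 → 24 bp
  57–63 → 7 bp
  64–76 → 13 bp
  77–111 → 35 bp
Sorted largest to smallest: 35, 32, 24, 13, 7 bp.

35, 32, 24, 13, 7 bp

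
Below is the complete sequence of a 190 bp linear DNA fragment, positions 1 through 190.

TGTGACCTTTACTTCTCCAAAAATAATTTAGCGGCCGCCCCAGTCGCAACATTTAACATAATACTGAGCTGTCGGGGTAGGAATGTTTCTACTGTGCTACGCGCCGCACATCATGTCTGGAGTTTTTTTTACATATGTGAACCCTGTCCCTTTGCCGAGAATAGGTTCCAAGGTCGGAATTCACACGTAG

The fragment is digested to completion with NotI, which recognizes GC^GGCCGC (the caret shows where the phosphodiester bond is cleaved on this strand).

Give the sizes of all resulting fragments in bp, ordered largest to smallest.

158, 32 bp

The NotI site (GCGGCCGC) starts at position 31.
NotI cuts after base 2 of each site, so after position 32.
Linear molecule, 1 cut → 2 fragments:
  1–32 → 32 bp
  33–190 → 158 bp
Sorted largest to smallest: 158, 32 bp.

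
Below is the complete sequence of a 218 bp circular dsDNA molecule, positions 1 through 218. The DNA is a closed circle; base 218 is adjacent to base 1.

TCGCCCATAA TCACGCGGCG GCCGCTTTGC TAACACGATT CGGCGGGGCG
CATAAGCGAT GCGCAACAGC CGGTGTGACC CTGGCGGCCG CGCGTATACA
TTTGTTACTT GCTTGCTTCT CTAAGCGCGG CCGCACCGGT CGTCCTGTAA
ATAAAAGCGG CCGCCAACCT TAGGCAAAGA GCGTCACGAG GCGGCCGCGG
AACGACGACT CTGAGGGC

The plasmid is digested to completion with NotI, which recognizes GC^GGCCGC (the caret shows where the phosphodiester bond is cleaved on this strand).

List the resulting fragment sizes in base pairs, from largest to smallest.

NotI sites (GCGGCCGC) start at positions 18, 84, 127, 157, 191.
NotI cuts after base 2 of each site, so after positions 19, 85, 128, 158, 192.
Circular molecule, 5 cuts → 5 fragments:
  20–85 → 66 bp
  86–128 → 43 bp
  129–158 → 30 bp
  159–192 → 34 bp
  193–218 then 1–19 → 26 + 19 = 45 bp
Sorted largest to smallest: 66, 45, 43, 34, 30 bp.

66, 45, 43, 34, 30 bp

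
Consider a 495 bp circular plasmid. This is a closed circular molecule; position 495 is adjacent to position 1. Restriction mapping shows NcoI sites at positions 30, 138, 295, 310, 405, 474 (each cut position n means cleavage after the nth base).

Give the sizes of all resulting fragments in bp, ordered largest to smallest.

Circular molecule, 6 cuts → 6 fragments:
  138 − 30 = 108 bp
  295 − 138 = 157 bp
  310 − 295 = 15 bp
  405 − 310 = 95 bp
  474 − 405 = 69 bp
  wrap: 495 − 474 + 30 = 51 bp
Sorted largest to smallest: 157, 108, 95, 69, 51, 15 bp.

157, 108, 95, 69, 51, 15 bp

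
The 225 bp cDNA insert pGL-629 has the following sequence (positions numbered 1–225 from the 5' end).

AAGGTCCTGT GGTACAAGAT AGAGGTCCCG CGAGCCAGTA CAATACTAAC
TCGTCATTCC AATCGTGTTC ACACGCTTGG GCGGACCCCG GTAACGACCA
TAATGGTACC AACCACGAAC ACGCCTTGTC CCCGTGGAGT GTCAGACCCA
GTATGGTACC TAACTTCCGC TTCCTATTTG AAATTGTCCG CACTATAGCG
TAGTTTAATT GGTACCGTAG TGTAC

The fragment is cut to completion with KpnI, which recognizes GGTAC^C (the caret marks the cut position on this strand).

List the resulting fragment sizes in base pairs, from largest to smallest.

KpnI sites (GGTACC) start at positions 105, 155, 211.
KpnI cuts after base 5 of each site (before the last base), so after positions 109, 159, 215.
Linear molecule, 3 cuts → 4 fragments:
  1–109 → 109 bp
  110–159 → 50 bp
  160–215 → 56 bp
  216–225 → 10 bp
Sorted largest to smallest: 109, 56, 50, 10 bp.

109, 56, 50, 10 bp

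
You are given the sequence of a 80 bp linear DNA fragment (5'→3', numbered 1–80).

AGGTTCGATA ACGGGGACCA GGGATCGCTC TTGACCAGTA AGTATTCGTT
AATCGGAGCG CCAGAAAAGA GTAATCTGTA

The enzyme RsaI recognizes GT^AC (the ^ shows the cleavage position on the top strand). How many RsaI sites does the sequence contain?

0

No occurrence of GTAC is present in the sequence.
RsaI does not cut: 0 sites.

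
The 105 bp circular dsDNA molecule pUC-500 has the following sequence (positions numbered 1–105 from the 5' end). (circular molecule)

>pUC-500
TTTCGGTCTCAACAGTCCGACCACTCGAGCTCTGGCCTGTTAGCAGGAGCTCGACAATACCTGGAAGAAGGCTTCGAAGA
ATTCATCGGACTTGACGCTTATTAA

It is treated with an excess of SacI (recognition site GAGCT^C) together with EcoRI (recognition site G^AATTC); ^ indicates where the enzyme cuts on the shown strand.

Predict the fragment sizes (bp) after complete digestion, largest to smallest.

57, 28, 20 bp

SacI sites (GAGCTC) start at positions 27, 47.
SacI cuts after base 5 of each site (before the last base), so after positions 31, 51.
The EcoRI site (GAATTC) starts at position 79.
EcoRI cuts after the first base of each site, so after position 79.
Combined cut positions: 31, 51, 79.
Circular molecule, 3 cuts → 3 fragments:
  32–51 → 20 bp
  52–79 → 28 bp
  80–105 then 1–31 → 26 + 31 = 57 bp
Sorted largest to smallest: 57, 28, 20 bp.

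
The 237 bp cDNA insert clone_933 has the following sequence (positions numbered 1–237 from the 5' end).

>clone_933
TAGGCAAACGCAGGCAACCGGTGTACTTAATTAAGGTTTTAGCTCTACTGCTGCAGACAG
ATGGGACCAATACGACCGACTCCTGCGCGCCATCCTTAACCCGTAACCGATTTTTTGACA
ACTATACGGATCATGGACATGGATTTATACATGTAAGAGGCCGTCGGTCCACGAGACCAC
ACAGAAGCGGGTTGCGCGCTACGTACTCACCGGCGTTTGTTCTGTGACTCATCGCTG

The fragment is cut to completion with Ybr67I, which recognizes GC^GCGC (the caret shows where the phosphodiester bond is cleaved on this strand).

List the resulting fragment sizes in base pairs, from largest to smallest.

Ybr67I sites (GCGCGC) start at positions 85, 194.
Ybr67I cuts after base 2 of each site, so after positions 86, 195.
Linear molecule, 2 cuts → 3 fragments:
  1–86 → 86 bp
  87–195 → 109 bp
  196–237 → 42 bp
Sorted largest to smallest: 109, 86, 42 bp.

109, 86, 42 bp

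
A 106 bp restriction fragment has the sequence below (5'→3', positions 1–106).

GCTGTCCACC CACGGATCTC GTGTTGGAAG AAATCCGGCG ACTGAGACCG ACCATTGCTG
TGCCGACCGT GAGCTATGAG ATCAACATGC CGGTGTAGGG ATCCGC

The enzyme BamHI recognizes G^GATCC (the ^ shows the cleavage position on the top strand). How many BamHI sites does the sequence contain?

GGATCC occurs starting at position 99.
BamHI cuts at 1 site.

1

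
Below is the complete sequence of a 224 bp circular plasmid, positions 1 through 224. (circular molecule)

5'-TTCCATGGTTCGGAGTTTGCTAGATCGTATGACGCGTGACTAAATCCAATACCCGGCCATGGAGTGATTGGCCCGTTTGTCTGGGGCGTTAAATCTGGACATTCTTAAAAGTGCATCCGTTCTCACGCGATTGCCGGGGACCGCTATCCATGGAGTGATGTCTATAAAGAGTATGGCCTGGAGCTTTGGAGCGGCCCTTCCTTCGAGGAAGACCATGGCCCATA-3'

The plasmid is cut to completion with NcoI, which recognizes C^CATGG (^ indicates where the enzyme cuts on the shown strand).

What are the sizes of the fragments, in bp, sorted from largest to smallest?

91, 65, 54, 14 bp

NcoI sites (CCATGG) start at positions 3, 57, 148, 213.
NcoI cuts after the first base of each site, so after positions 3, 57, 148, 213.
Circular molecule, 4 cuts → 4 fragments:
  4–57 → 54 bp
  58–148 → 91 bp
  149–213 → 65 bp
  214–224 then 1–3 → 11 + 3 = 14 bp
Sorted largest to smallest: 91, 65, 54, 14 bp.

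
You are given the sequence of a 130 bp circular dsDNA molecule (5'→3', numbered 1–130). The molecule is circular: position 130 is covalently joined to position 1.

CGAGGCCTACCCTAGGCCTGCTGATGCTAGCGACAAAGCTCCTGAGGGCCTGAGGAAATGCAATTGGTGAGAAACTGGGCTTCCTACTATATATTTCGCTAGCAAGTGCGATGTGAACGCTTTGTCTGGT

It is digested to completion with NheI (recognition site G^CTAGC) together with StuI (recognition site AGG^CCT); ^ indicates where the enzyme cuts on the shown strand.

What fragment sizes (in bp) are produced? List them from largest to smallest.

72, 37, 11, 10 bp

NheI sites (GCTAGC) start at positions 26, 98.
NheI cuts after the first base of each site, so after positions 26, 98.
StuI sites (AGGCCT) start at positions 3, 14.
StuI cuts after base 3 of each site, so after positions 5, 16.
Combined cut positions: 5, 16, 26, 98.
Circular molecule, 4 cuts → 4 fragments:
  6–16 → 11 bp
  17–26 → 10 bp
  27–98 → 72 bp
  99–130 then 1–5 → 32 + 5 = 37 bp
Sorted largest to smallest: 72, 37, 11, 10 bp.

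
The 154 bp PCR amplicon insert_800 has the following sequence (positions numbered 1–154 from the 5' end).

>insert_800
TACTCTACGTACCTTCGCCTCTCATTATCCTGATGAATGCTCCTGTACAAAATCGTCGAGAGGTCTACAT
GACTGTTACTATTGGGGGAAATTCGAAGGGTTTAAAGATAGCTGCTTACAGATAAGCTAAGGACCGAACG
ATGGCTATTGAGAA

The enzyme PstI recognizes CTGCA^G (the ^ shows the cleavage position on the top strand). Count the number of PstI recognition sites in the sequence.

0

No occurrence of CTGCAG is present in the sequence.
PstI does not cut: 0 sites.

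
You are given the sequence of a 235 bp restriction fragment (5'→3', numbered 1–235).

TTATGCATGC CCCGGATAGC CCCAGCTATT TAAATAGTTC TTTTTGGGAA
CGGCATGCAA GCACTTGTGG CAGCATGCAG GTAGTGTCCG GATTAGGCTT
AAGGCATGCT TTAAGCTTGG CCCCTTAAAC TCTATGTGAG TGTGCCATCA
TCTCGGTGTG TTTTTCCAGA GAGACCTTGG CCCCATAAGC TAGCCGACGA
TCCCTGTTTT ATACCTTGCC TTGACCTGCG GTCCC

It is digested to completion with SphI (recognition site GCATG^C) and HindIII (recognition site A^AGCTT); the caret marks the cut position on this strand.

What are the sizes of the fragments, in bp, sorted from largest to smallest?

SphI sites (GCATGC) start at positions 5, 53, 73, 104.
SphI cuts after base 5 of each site (before the last base), so after positions 9, 57, 77, 108.
The HindIII site (AAGCTT) starts at position 113.
HindIII cuts after the first base of each site, so after position 113.
Combined cut positions: 9, 57, 77, 108, 113.
Linear molecule, 5 cuts → 6 fragments:
  1–9 → 9 bp
  10–57 → 48 bp
  58–77 → 20 bp
  78–108 → 31 bp
  109–113 → 5 bp
  114–235 → 122 bp
Sorted largest to smallest: 122, 48, 31, 20, 9, 5 bp.

122, 48, 31, 20, 9, 5 bp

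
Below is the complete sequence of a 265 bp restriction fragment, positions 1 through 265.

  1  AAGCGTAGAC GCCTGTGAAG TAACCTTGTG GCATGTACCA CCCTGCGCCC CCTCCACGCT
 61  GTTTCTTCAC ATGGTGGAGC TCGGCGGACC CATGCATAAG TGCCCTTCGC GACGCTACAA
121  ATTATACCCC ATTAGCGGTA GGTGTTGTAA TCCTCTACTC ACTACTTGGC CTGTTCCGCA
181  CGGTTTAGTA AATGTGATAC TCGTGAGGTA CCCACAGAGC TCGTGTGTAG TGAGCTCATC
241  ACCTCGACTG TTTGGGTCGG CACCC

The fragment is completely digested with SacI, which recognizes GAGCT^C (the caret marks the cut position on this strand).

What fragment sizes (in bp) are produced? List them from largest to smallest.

SacI sites (GAGCTC) start at positions 77, 217, 232.
SacI cuts after base 5 of each site (before the last base), so after positions 81, 221, 236.
Linear molecule, 3 cuts → 4 fragments:
  1–81 → 81 bp
  82–221 → 140 bp
  222–236 → 15 bp
  237–265 → 29 bp
Sorted largest to smallest: 140, 81, 29, 15 bp.

140, 81, 29, 15 bp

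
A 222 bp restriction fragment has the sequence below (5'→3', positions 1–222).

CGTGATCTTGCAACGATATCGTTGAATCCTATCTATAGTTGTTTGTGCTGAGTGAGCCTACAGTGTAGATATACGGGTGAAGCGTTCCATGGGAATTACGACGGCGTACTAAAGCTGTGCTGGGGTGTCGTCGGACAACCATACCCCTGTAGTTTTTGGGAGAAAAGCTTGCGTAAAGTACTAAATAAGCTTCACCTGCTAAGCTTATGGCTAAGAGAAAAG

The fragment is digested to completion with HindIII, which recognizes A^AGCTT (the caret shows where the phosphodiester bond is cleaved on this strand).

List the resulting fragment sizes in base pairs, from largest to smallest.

HindIII sites (AAGCTT) start at positions 165, 187, 201.
HindIII cuts after the first base of each site, so after positions 165, 187, 201.
Linear molecule, 3 cuts → 4 fragments:
  1–165 → 165 bp
  166–187 → 22 bp
  188–201 → 14 bp
  202–222 → 21 bp
Sorted largest to smallest: 165, 22, 21, 14 bp.

165, 22, 21, 14 bp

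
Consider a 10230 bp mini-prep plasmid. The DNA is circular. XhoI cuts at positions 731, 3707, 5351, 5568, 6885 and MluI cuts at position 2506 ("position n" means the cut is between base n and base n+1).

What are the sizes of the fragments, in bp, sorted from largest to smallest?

Combined cut positions (sorted): 731, 2506, 3707, 5351, 5568, 6885.
Circular molecule, 6 cuts → 6 fragments:
  2506 − 731 = 1775 bp
  3707 − 2506 = 1201 bp
  5351 − 3707 = 1644 bp
  5568 − 5351 = 217 bp
  6885 − 5568 = 1317 bp
  wrap: 10230 − 6885 + 731 = 4076 bp
Sorted largest to smallest: 4076, 1775, 1644, 1317, 1201, 217 bp.

4076, 1775, 1644, 1317, 1201, 217 bp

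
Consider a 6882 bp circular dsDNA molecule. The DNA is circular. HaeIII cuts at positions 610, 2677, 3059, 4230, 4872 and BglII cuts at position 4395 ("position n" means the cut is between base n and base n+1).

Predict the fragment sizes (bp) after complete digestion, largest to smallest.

Combined cut positions (sorted): 610, 2677, 3059, 4230, 4395, 4872.
Circular molecule, 6 cuts → 6 fragments:
  2677 − 610 = 2067 bp
  3059 − 2677 = 382 bp
  4230 − 3059 = 1171 bp
  4395 − 4230 = 165 bp
  4872 − 4395 = 477 bp
  wrap: 6882 − 4872 + 610 = 2620 bp
Sorted largest to smallest: 2620, 2067, 1171, 477, 382, 165 bp.

2620, 2067, 1171, 477, 382, 165 bp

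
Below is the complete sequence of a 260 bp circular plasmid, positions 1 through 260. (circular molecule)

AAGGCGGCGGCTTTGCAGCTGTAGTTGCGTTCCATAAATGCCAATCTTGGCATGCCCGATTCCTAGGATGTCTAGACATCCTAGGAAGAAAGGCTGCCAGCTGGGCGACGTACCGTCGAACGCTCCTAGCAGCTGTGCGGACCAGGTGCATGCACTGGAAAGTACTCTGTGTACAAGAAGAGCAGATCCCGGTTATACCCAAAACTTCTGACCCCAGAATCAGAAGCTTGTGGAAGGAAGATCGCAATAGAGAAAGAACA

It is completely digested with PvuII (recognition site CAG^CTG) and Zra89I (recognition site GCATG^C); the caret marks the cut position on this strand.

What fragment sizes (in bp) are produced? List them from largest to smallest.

PvuII sites (CAGCTG) start at positions 16, 98, 130.
PvuII cuts after base 3 of each site, so after positions 18, 100, 132.
Zra89I sites (GCATGC) start at positions 50, 148.
Zra89I cuts after base 5 of each site (before the last base), so after positions 54, 152.
Combined cut positions: 18, 54, 100, 132, 152.
Circular molecule, 5 cuts → 5 fragments:
  19–54 → 36 bp
  55–100 → 46 bp
  101–132 → 32 bp
  133–152 → 20 bp
  153–260 then 1–18 → 108 + 18 = 126 bp
Sorted largest to smallest: 126, 46, 36, 32, 20 bp.

126, 46, 36, 32, 20 bp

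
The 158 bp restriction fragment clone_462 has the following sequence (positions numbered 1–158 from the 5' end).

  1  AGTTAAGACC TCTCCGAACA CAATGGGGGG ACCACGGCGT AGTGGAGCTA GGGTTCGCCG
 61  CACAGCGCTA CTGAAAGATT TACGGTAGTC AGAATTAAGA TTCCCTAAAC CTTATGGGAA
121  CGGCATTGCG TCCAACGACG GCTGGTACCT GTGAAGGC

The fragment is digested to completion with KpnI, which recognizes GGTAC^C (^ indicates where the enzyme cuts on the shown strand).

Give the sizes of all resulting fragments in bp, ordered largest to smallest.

The KpnI site (GGTACC) starts at position 144.
KpnI cuts after base 5 of each site (before the last base), so after position 148.
Linear molecule, 1 cut → 2 fragments:
  1–148 → 148 bp
  149–158 → 10 bp
Sorted largest to smallest: 148, 10 bp.

148, 10 bp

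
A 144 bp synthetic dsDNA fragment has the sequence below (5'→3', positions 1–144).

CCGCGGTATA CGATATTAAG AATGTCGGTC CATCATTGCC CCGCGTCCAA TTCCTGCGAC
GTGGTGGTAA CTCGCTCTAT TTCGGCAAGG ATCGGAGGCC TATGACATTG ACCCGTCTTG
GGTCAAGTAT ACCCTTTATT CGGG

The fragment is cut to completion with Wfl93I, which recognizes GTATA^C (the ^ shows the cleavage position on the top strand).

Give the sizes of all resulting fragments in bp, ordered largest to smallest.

121, 13, 10 bp

Wfl93I sites (GTATAC) start at positions 6, 127.
Wfl93I cuts after base 5 of each site (before the last base), so after positions 10, 131.
Linear molecule, 2 cuts → 3 fragments:
  1–10 → 10 bp
  11–131 → 121 bp
  132–144 → 13 bp
Sorted largest to smallest: 121, 13, 10 bp.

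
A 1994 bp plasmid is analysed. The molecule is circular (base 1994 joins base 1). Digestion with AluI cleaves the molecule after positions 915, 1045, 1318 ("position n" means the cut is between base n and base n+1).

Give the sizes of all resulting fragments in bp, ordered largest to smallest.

1591, 273, 130 bp

Circular molecule, 3 cuts → 3 fragments:
  1045 − 915 = 130 bp
  1318 − 1045 = 273 bp
  wrap: 1994 − 1318 + 915 = 1591 bp
Sorted largest to smallest: 1591, 273, 130 bp.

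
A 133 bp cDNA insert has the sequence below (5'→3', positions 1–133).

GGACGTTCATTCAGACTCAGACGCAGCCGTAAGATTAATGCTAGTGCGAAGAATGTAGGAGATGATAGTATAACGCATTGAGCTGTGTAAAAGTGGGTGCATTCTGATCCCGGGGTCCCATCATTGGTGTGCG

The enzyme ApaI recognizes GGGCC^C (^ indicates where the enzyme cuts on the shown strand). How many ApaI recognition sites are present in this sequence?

No occurrence of GGGCCC is present in the sequence.
ApaI does not cut: 0 sites.

0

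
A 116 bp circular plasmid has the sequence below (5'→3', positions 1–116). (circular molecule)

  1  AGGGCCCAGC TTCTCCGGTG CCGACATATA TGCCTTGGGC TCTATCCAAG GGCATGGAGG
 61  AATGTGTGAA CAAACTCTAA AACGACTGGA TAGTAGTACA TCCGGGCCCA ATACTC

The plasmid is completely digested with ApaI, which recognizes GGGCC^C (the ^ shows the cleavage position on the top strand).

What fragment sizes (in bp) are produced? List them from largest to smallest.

102, 14 bp

ApaI sites (GGGCCC) start at positions 2, 104.
ApaI cuts after base 5 of each site (before the last base), so after positions 6, 108.
Circular molecule, 2 cuts → 2 fragments:
  7–108 → 102 bp
  109–116 then 1–6 → 8 + 6 = 14 bp
Sorted largest to smallest: 102, 14 bp.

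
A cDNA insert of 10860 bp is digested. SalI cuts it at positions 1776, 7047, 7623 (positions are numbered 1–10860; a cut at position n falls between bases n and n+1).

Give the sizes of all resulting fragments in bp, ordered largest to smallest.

Linear molecule, 3 cuts → 4 fragments:
  1776 − 0 = 1776 bp
  7047 − 1776 = 5271 bp
  7623 − 7047 = 576 bp
  10860 − 7623 = 3237 bp
Sorted largest to smallest: 5271, 3237, 1776, 576 bp.

5271, 3237, 1776, 576 bp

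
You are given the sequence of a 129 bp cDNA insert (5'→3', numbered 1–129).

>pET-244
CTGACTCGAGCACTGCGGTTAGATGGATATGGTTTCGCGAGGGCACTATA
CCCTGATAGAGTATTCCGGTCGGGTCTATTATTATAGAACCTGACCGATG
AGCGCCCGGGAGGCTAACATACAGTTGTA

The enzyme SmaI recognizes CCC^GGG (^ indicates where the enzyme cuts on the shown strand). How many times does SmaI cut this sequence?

1

CCCGGG occurs starting at position 105.
SmaI cuts at 1 site.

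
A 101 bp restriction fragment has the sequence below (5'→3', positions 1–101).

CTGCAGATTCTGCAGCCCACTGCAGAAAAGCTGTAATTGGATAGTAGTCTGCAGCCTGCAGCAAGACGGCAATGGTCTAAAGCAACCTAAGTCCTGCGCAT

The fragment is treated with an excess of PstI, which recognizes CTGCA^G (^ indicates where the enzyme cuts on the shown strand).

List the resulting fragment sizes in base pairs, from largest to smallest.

41, 29, 10, 9, 7, 5 bp

PstI sites (CTGCAG) start at positions 1, 10, 20, 49, 56.
PstI cuts after base 5 of each site (before the last base), so after positions 5, 14, 24, 53, 60.
Linear molecule, 5 cuts → 6 fragments:
  1–5 → 5 bp
  6–14 → 9 bp
  15–24 → 10 bp
  25–53 → 29 bp
  54–60 → 7 bp
  61–101 → 41 bp
Sorted largest to smallest: 41, 29, 10, 9, 7, 5 bp.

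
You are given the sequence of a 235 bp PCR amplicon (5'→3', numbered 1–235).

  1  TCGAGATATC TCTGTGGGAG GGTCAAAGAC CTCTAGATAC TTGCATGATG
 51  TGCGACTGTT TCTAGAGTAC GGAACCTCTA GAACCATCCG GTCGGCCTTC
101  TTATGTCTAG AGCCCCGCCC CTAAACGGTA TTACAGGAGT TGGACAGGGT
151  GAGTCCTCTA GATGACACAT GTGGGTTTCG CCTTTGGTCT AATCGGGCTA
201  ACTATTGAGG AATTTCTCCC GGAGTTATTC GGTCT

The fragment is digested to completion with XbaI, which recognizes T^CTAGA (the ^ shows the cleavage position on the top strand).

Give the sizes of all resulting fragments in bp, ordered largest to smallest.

XbaI sites (TCTAGA) start at positions 32, 61, 77, 106, 157.
XbaI cuts after the first base of each site, so after positions 32, 61, 77, 106, 157.
Linear molecule, 5 cuts → 6 fragments:
  1–32 → 32 bp
  33–61 → 29 bp
  62–77 → 16 bp
  78–106 → 29 bp
  107–157 → 51 bp
  158–235 → 78 bp
Sorted largest to smallest: 78, 51, 32, 29, 29, 16 bp.

78, 51, 32, 29, 29, 16 bp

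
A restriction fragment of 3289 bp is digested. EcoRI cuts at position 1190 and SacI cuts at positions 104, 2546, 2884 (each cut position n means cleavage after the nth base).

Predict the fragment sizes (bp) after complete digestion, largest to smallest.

1356, 1086, 405, 338, 104 bp

Combined cut positions (sorted): 104, 1190, 2546, 2884.
Linear molecule, 4 cuts → 5 fragments:
  104 − 0 = 104 bp
  1190 − 104 = 1086 bp
  2546 − 1190 = 1356 bp
  2884 − 2546 = 338 bp
  3289 − 2884 = 405 bp
Sorted largest to smallest: 1356, 1086, 405, 338, 104 bp.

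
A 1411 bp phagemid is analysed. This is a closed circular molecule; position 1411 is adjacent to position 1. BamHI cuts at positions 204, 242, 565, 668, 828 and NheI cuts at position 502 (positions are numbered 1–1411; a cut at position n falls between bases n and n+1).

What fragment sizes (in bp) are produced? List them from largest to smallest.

787, 260, 160, 103, 63, 38 bp

Combined cut positions (sorted): 204, 242, 502, 565, 668, 828.
Circular molecule, 6 cuts → 6 fragments:
  242 − 204 = 38 bp
  502 − 242 = 260 bp
  565 − 502 = 63 bp
  668 − 565 = 103 bp
  828 − 668 = 160 bp
  wrap: 1411 − 828 + 204 = 787 bp
Sorted largest to smallest: 787, 260, 160, 103, 63, 38 bp.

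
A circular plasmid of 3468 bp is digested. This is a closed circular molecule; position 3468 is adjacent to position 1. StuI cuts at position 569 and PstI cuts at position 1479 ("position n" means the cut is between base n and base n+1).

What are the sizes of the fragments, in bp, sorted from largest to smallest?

Combined cut positions (sorted): 569, 1479.
Circular molecule, 2 cuts → 2 fragments:
  1479 − 569 = 910 bp
  wrap: 3468 − 1479 + 569 = 2558 bp
Sorted largest to smallest: 2558, 910 bp.

2558, 910 bp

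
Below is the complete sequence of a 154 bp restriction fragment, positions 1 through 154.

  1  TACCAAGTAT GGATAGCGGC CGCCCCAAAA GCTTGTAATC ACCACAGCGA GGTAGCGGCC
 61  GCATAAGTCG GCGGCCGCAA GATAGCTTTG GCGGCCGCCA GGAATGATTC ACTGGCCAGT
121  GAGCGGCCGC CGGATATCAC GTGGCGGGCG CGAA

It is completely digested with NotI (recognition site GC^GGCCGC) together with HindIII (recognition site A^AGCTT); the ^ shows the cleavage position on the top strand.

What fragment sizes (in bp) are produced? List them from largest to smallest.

32, 30, 27, 20, 17, 16, 12 bp

NotI sites (GCGGCCGC) start at positions 16, 55, 71, 91, 123.
NotI cuts after base 2 of each site, so after positions 17, 56, 72, 92, 124.
The HindIII site (AAGCTT) starts at position 29.
HindIII cuts after the first base of each site, so after position 29.
Combined cut positions: 17, 29, 56, 72, 92, 124.
Linear molecule, 6 cuts → 7 fragments:
  1–17 → 17 bp
  18–29 → 12 bp
  30–56 → 27 bp
  57–72 → 16 bp
  73–92 → 20 bp
  93–124 → 32 bp
  125–154 → 30 bp
Sorted largest to smallest: 32, 30, 27, 20, 17, 16, 12 bp.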